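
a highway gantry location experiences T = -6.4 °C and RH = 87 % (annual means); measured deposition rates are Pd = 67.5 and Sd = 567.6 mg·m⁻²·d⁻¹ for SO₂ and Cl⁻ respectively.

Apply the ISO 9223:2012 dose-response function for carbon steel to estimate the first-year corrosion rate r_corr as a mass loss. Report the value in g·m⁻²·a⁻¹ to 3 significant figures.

carbon steel: f(T) = +0.150·(T−10) [T≤10 °C] = -2.4600
  Pd branch = 1.77·Pd^0.52·e^(0.02·RH+f) = 7.701 μm/a
  Sd branch = 0.102·Sd^0.62·e^(0.033·RH+0.04·T) = 71.09 μm/a
  r_corr = 7.701 + 71.09 = 78.79 μm/a
Convert to mass loss: 78.79 μm/a × 7.85 g/cm³ = 618.5 g·m⁻²·a⁻¹

r_corr = 618 g·m⁻²·a⁻¹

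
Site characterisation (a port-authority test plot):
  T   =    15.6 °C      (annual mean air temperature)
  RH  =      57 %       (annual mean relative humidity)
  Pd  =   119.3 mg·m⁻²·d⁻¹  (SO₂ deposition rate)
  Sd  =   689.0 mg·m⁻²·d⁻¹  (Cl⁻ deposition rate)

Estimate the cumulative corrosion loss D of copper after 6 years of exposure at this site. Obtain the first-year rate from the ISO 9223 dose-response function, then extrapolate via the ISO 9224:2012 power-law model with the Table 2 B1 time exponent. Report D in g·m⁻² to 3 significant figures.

copper: f(T) = -0.080·(T−10) [T>10 °C] = -0.4480
  Pd branch = 0.0053·Pd^0.26·e^(0.059·RH+f) = 0.339 μm/a
  Cl⁻ term: 0.01025·689.0^0.27·exp(0.036·57+0.049·15.6) = 1
  sum: 0.339 + 1 → r_corr = 1.339 μm/a
Long-term exponent b (ISO 9224 Table 2, B1) = 0.667
  D(6) = 1.339 × 6^0.667 = 1.339 × 3.304 = 4.425 μm
  Mass loss = 4.425 μm × 8.96 g/cm³ = 39.65 g·m⁻²

D(6) = 39.7 g·m⁻²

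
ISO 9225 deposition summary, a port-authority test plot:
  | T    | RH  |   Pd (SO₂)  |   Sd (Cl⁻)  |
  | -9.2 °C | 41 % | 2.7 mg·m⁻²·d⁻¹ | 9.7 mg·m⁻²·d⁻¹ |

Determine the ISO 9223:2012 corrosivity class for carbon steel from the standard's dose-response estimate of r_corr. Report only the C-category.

carbon steel: T≤10 °C ⇒ hinge +0.150·(-9.2−10) = -2.8800
  Pd branch = 1.77·Pd^0.52·e^(0.02·RH+f) = 0.3781 μm/a
  Sd branch = 0.102·Sd^0.62·e^(0.033·RH+0.04·T) = 1.117 μm/a
  r_corr = 0.3781 + 1.117 = 1.495 μm/a
ISO 9223 Table 2 (carbon steel): 1.3 < 1.5 ≤ 25 μm/a ⇒ C2

C2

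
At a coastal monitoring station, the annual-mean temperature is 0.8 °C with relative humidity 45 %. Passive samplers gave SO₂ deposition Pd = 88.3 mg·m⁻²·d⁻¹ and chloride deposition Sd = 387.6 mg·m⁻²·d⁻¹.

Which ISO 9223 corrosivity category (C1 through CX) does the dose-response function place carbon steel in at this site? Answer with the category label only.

C3

carbon steel: f(T) = +0.150·(T−10) [T≤10 °C] = -1.3800
  Pd branch = 1.77·Pd^0.52·e^(0.02·RH+f) = 11.26 μm/a
  Sd branch = 0.102·Sd^0.62·e^(0.033·RH+0.04·T) = 18.72 μm/a
  sum: 11.26 + 18.72 → r_corr = 29.97 μm/a
ISO 9223 Table 2 (carbon steel): 25 < 30 ≤ 50 μm/a ⇒ C3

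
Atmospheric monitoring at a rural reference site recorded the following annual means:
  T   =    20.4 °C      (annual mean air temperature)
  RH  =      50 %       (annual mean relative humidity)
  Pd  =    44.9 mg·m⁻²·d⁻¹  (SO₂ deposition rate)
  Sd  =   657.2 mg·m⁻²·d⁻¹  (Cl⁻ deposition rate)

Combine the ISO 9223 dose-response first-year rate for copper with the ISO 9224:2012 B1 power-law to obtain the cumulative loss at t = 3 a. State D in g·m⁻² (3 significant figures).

copper: temperature factor f = -0.080·(10.4) = -0.8320
  sulphur-dioxide contribution → 0.1185 μm/a
  chloride contribution → 0.9713 μm/a
  ⇒ r_corr(copper) = 1.09 μm/a
Long-term exponent b (ISO 9224 Table 2, B1) = 0.667
  D(3) = 1.09 × 3^0.667 = 1.09 × 2.081 = 2.268 μm
  Mass loss = 2.268 μm × 8.96 g/cm³ = 20.32 g·m⁻²

D(3) = 20.3 g·m⁻²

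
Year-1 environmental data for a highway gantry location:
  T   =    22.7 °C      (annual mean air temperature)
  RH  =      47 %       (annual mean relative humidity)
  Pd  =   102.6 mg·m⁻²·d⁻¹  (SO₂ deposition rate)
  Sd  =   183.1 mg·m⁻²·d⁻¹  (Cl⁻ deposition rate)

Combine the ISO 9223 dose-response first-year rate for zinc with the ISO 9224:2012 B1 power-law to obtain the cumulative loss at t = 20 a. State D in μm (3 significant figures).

zinc: T>10 °C ⇒ hinge -0.071·(22.7−10) = -0.9017
  Pd branch = 0.0129·Pd^0.44·e^(0.046·RH+f) = 0.349 μm/a
  Cl⁻ term: 0.0175·183.1^0.57·exp(0.008·47+0.085·22.7) = 3.42
  sum: 0.349 + 3.42 → r_corr = 3.769 μm/a
ISO 9224: D(t) = r_corr · t^b with b = 0.813 (zinc, B1)
  D(20) = 3.769 × 20^0.813 = 3.769 × 11.42 = 43.05 μm

D(20) = 43.1 μm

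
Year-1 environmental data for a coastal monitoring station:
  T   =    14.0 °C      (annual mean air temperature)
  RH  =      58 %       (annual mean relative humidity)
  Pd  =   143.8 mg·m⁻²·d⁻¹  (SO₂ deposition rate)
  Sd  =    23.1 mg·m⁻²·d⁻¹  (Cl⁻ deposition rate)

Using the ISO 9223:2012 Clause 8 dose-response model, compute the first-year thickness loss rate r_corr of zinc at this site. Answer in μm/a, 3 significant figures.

zinc: temperature factor f = -0.071·(4.0) = -0.2840
  Pd branch = 0.0129·Pd^0.44·e^(0.046·RH+f) = 1.246 μm/a
  Cl⁻ term: 0.0175·23.1^0.57·exp(0.008·58+0.085·14.0) = 0.5478
  r_corr = 1.246 + 0.5478 = 1.793 μm/a

r_corr = 1.79 μm/a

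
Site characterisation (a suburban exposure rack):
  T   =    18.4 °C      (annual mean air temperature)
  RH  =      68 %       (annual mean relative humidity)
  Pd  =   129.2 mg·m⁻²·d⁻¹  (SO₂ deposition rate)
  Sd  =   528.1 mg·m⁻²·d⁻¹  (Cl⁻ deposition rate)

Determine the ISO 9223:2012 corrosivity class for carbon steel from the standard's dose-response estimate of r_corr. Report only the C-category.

carbon steel: temperature factor f = -0.054·(8.4) = -0.4536
  sulphur-dioxide contribution → 54.89 μm/a
  chloride contribution → 97.92 μm/a
  total first-year rate 152.8 μm/a
ISO 9223 Table 2 (carbon steel): 80 < 153 ≤ 200 μm/a ⇒ C5

C5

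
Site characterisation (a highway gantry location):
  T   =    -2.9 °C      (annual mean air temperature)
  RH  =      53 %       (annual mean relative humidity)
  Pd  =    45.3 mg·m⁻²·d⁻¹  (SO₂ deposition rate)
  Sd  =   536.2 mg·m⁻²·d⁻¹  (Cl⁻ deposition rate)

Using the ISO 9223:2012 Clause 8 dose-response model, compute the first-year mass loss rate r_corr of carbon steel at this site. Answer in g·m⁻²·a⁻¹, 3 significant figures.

carbon steel: temperature factor f = +0.150·(-12.9) = -1.9350
  SO₂ term: 1.77·45.3^0.52·exp(0.02·53-1.9350) = 5.36
  Sd branch = 0.102·Sd^0.62·e^(0.033·RH+0.04·T) = 25.7 μm/a
  sum: 5.36 + 25.7 → r_corr = 31.06 μm/a
Convert to mass loss: 31.06 μm/a × 7.85 g/cm³ = 243.8 g·m⁻²·a⁻¹

r_corr = 244 g·m⁻²·a⁻¹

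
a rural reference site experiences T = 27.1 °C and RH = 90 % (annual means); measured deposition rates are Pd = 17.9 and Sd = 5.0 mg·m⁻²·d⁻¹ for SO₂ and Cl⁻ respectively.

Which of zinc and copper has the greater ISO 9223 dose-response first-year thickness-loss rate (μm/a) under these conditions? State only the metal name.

zinc: temperature factor f = -0.071·(17.1) = -1.2141
  sulphur-dioxide contribution → 0.8561 μm/a
  chloride contribution → 0.9006 μm/a
  total first-year rate 1.757 μm/a
copper: temperature factor f = -0.080·(17.1) = -1.3680
  sulphur-dioxide contribution → 0.5781 μm/a
  chloride contribution → 1.525 μm/a
  ⇒ r_corr(copper) = 2.103 μm/a
Ordering by μm/a: copper (2.1) > zinc (1.76)

copper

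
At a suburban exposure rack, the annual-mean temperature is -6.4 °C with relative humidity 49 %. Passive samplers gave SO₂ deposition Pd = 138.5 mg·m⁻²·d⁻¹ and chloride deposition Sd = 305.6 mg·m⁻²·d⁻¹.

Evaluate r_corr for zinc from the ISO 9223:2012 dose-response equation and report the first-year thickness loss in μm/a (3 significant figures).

zinc: T≤10 °C ⇒ hinge +0.038·(-6.4−10) = -0.6232
  sulphur-dioxide contribution → 0.5769 μm/a
  chloride contribution → 0.3922 μm/a
  total first-year rate 0.9691 μm/a

r_corr = 0.969 μm/a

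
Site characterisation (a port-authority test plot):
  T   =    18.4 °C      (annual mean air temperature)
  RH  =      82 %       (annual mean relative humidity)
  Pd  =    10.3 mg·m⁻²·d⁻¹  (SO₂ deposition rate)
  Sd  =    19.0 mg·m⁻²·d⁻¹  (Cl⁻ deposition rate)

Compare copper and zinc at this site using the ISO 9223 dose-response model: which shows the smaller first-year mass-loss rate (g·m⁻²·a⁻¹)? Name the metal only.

copper: T>10 °C ⇒ hinge -0.080·(18.4−10) = -0.6720
  Pd branch = 0.0053·Pd^0.26·e^(0.059·RH+f) = 0.6264 μm/a
  Sd branch = 0.01025·Sd^0.27·e^(0.036·RH+0.049·T) = 1.07 μm/a
  sum: 0.6264 + 1.07 → r_corr = 1.697 μm/a
  mass loss = 1.697 μm/a × 8.96 g/cm³ = 15.2 g·m⁻²·a⁻¹
zinc: T>10 °C ⇒ hinge -0.071·(18.4−10) = -0.5964
  SO₂ term: 0.0129·10.3^0.44·exp(0.046·82-0.5964) = 0.8618
  Cl⁻ term: 0.0175·19.0^0.57·exp(0.008·82+0.085·18.4) = 0.8631
  r_corr = 0.8618 + 0.8631 = 1.725 μm/a
  mass loss = 1.725 μm/a × 7.14 g/cm³ = 12.32 g·m⁻²·a⁻¹
Ordering by g·m⁻²·a⁻¹: copper (15.2) > zinc (12.3)

zinc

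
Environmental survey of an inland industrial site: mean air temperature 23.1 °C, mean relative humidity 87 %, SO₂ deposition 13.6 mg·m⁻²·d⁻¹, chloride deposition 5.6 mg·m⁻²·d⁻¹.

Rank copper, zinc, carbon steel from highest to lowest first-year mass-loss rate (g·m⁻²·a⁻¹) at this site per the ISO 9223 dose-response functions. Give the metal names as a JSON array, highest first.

["carbon steel", "copper", "zinc"]

copper: temperature factor f = -0.080·(13.1) = -1.0480
  sulphur-dioxide contribution → 0.621 μm/a
  chloride contribution → 1.16 μm/a
  ⇒ r_corr(copper) = 1.781 μm/a
  mass loss = 1.781 μm/a × 8.96 g/cm³ = 15.96 g·m⁻²·a⁻¹
zinc: f(T) = -0.071·(T−10) [T>10 °C] = -0.9301
  sulphur-dioxide contribution → 0.8779 μm/a
  chloride contribution → 0.6676 μm/a
  ⇒ r_corr(zinc) = 1.546 μm/a
  mass loss = 1.546 μm/a × 7.14 g/cm³ = 11.03 g·m⁻²·a⁻¹
carbon steel: temperature factor f = -0.054·(13.1) = -0.7074
  sulphur-dioxide contribution → 19.31 μm/a
  chloride contribution → 13.2 μm/a
  ⇒ r_corr(carbon steel) = 32.52 μm/a
  mass loss = 32.52 μm/a × 7.85 g/cm³ = 255.2 g·m⁻²·a⁻¹
Ordering by g·m⁻²·a⁻¹: carbon steel (255) > copper (16) > zinc (11)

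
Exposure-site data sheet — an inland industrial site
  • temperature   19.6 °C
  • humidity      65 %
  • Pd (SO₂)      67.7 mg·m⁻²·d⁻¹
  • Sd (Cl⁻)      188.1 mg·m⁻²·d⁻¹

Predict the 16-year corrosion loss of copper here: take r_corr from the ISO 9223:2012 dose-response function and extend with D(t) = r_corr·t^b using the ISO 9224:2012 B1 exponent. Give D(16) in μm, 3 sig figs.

copper: temperature factor f = -0.080·(9.6) = -0.7680
  Pd branch = 0.0053·Pd^0.26·e^(0.059·RH+f) = 0.3406 μm/a
  Cl⁻ term: 0.01025·188.1^0.27·exp(0.036·65+0.049·19.6) = 1.143
  sum: 0.3406 + 1.143 → r_corr = 1.484 μm/a
Long-term exponent b (ISO 9224 Table 2, B1) = 0.667
  D(16) = 1.484 × 16^0.667 = 1.484 × 6.355 = 9.431 μm

D(16) = 9.43 μm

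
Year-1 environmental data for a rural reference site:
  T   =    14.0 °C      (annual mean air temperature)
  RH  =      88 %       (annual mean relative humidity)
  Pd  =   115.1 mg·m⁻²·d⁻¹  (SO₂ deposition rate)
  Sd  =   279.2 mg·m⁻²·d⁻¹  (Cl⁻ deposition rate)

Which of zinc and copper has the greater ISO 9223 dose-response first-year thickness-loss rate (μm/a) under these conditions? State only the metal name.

zinc

zinc: temperature factor f = -0.071·(4.0) = -0.2840
  sulphur-dioxide contribution → 4.489 μm/a
  chloride contribution → 2.882 μm/a
  total first-year rate 7.371 μm/a
copper: temperature factor f = -0.080·(4.0) = -0.3200
  sulphur-dioxide contribution → 2.377 μm/a
  chloride contribution → 2.213 μm/a
  ⇒ r_corr(copper) = 4.59 μm/a
Ordering by μm/a: zinc (7.37) > copper (4.59)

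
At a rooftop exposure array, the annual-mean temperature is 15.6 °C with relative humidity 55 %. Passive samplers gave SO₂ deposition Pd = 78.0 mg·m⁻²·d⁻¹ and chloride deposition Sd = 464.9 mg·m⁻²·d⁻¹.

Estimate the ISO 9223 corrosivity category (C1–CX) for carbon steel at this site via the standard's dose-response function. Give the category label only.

C5

carbon steel: temperature factor f = -0.054·(5.6) = -0.3024
  sulphur-dioxide contribution → 37.87 μm/a
  chloride contribution → 52.68 μm/a
  total first-year rate 90.54 μm/a
90.5 μm/a falls in (80, 200] for carbon steel → category C5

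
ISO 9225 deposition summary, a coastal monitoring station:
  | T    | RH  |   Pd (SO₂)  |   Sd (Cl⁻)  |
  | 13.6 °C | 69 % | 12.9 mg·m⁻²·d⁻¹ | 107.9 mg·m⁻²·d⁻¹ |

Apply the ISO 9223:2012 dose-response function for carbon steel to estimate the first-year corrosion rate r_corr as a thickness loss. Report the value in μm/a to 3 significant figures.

r_corr = 53.1 μm/a

carbon steel: temperature factor f = -0.054·(3.6) = -0.1944
  Pd branch = 1.77·Pd^0.52·e^(0.02·RH+f) = 21.9 μm/a
  Cl⁻ term: 0.102·107.9^0.62·exp(0.033·69+0.04·13.6) = 31.2
  sum: 21.9 + 31.2 → r_corr = 53.1 μm/a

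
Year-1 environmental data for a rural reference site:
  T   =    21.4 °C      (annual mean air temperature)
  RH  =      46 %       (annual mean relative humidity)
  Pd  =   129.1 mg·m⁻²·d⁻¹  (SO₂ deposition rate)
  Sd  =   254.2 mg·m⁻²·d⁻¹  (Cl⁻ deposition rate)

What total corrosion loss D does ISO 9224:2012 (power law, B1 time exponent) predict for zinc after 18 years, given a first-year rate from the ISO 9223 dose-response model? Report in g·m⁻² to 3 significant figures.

D(18) = 304 g·m⁻²

zinc: f(T) = -0.071·(T−10) [T>10 °C] = -0.8094
  sulphur-dioxide contribution → 0.4044 μm/a
  chloride contribution → 3.663 μm/a
  total first-year rate 4.067 μm/a
Long-term exponent b (ISO 9224 Table 2, B1) = 0.813
  D(18) = 4.067 × 18^0.813 = 4.067 × 10.48 = 42.64 μm
  Mass loss = 42.64 μm × 7.14 g/cm³ = 304.4 g·m⁻²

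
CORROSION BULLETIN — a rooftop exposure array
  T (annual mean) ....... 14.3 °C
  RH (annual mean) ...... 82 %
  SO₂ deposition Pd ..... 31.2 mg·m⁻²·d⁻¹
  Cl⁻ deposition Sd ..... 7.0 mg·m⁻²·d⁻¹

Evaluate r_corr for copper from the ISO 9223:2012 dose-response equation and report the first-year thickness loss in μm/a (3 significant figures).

r_corr = 1.83 μm/a

copper: T>10 °C ⇒ hinge -0.080·(14.3−10) = -0.3440
  SO₂ term: 0.0053·31.2^0.26·exp(0.059·82-0.3440) = 1.16
  Sd branch = 0.01025·Sd^0.27·e^(0.036·RH+0.049·T) = 0.6687 μm/a
  sum: 1.16 + 0.6687 → r_corr = 1.829 μm/a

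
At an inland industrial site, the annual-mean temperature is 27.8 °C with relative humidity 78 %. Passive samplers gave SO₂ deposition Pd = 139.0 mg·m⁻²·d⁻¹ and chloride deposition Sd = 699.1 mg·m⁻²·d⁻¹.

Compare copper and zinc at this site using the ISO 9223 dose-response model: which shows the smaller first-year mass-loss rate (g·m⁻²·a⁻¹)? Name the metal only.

copper

copper: f(T) = -0.080·(T−10) [T>10 °C] = -1.4240
  sulphur-dioxide contribution → 0.4588 μm/a
  chloride contribution → 3.889 μm/a
  ⇒ r_corr(copper) = 4.348 μm/a
  mass loss = 4.348 μm/a × 8.96 g/cm³ = 38.96 g·m⁻²·a⁻¹
zinc: temperature factor f = -0.071·(17.8) = -1.2638
  sulphur-dioxide contribution → 1.156 μm/a
  chloride contribution → 14.51 μm/a
  ⇒ r_corr(zinc) = 15.67 μm/a
  mass loss = 15.67 μm/a × 7.14 g/cm³ = 111.9 g·m⁻²·a⁻¹
Ordering by g·m⁻²·a⁻¹: zinc (112) > copper (39)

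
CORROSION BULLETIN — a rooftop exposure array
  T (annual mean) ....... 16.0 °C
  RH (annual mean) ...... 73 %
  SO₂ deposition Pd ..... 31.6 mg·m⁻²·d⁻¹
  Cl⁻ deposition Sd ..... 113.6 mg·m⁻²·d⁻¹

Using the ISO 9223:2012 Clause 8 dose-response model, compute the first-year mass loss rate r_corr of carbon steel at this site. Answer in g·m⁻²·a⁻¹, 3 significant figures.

r_corr = 578 g·m⁻²·a⁻¹

carbon steel: f(T) = -0.054·(T−10) [T>10 °C] = -0.3240
  Pd branch = 1.77·Pd^0.52·e^(0.02·RH+f) = 33.2 μm/a
  Sd branch = 0.102·Sd^0.62·e^(0.033·RH+0.04·T) = 40.47 μm/a
  sum: 33.2 + 40.47 → r_corr = 73.67 μm/a
Convert to mass loss: 73.67 μm/a × 7.85 g/cm³ = 578.3 g·m⁻²·a⁻¹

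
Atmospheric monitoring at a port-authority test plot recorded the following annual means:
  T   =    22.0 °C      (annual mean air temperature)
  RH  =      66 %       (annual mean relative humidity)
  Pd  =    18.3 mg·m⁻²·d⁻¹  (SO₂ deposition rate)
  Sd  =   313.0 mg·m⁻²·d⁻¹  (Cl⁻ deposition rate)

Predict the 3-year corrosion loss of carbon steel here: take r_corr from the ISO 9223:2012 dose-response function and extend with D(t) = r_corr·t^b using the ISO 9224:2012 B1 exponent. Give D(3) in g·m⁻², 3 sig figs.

D(3) = 1.29e+03 g·m⁻²

carbon steel: f(T) = -0.054·(T−10) [T>10 °C] = -0.6480
  sulphur-dioxide contribution → 15.71 μm/a
  chloride contribution → 76.54 μm/a
  total first-year rate 92.26 μm/a
Power-law: D(3) = r_corr · 3^0.523
  D(3) = 92.26 × 3^0.523 = 92.26 × 1.776 = 163.9 μm
  Mass loss = 163.9 μm × 7.85 g/cm³ = 1286 g·m⁻²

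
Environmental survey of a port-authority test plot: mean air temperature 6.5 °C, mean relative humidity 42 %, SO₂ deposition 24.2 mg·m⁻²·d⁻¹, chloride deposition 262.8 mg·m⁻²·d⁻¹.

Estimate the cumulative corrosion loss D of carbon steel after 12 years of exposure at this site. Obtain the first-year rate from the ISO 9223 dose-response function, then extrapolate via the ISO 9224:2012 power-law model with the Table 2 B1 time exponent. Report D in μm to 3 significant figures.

D(12) = 108 μm

carbon steel: f(T) = +0.150·(T−10) [T≤10 °C] = -0.5250
  Pd branch = 1.77·Pd^0.52·e^(0.02·RH+f) = 12.72 μm/a
  Cl⁻ term: 0.102·262.8^0.62·exp(0.033·42+0.04·6.5) = 16.73
  sum: 12.72 + 16.73 → r_corr = 29.45 μm/a
Long-term exponent b (ISO 9224 Table 2, B1) = 0.523
  D(12) = 29.45 × 12^0.523 = 29.45 × 3.668 = 108 μm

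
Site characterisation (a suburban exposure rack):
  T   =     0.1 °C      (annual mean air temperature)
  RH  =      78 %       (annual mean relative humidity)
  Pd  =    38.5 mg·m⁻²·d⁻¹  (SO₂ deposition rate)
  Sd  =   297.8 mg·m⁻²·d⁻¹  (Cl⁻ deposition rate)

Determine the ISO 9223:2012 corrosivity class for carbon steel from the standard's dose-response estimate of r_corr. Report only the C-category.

carbon steel: T≤10 °C ⇒ hinge +0.150·(0.1−10) = -1.4850
  Pd branch = 1.77·Pd^0.52·e^(0.02·RH+f) = 12.73 μm/a
  Cl⁻ term: 0.102·297.8^0.62·exp(0.033·78+0.04·0.1) = 45.92
  r_corr = 12.73 + 45.92 = 58.66 μm/a
ISO 9223 Table 2 (carbon steel): 50 < 58.7 ≤ 80 μm/a ⇒ C4

C4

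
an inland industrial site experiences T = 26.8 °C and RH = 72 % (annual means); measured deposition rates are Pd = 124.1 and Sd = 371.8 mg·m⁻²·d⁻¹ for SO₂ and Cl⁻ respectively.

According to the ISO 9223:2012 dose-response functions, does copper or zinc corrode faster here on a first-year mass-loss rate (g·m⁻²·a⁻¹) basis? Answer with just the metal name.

zinc

copper: temperature factor f = -0.080·(16.8) = -1.3440
  sulphur-dioxide contribution → 0.3387 μm/a
  chloride contribution → 2.516 μm/a
  ⇒ r_corr(copper) = 2.855 μm/a
  mass loss = 2.855 μm/a × 8.96 g/cm³ = 25.58 g·m⁻²·a⁻¹
zinc: T>10 °C ⇒ hinge -0.071·(26.8−10) = -1.1928
  sulphur-dioxide contribution → 0.8958 μm/a
  chloride contribution → 8.863 μm/a
  ⇒ r_corr(zinc) = 9.759 μm/a
  mass loss = 9.759 μm/a × 7.14 g/cm³ = 69.68 g·m⁻²·a⁻¹
Ordering by g·m⁻²·a⁻¹: zinc (69.7) > copper (25.6)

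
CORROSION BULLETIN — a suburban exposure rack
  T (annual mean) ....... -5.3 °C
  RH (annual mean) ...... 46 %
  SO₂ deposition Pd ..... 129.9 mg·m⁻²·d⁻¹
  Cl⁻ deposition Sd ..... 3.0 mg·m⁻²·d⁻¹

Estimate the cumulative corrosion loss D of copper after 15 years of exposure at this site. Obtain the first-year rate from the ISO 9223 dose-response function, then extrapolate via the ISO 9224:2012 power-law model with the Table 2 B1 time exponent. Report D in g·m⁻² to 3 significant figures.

D(15) = 5.29 g·m⁻²

copper: temperature factor f = +0.126·(-15.3) = -1.9278
  SO₂ term: 0.0053·129.9^0.26·exp(0.059·46-1.9278) = 0.04123
  Cl⁻ term: 0.01025·3.0^0.27·exp(0.036·46+0.049·-5.3) = 0.05571
  r_corr = 0.04123 + 0.05571 = 0.09695 μm/a
Power-law: D(15) = r_corr · 15^0.667
  D(15) = 0.09695 × 15^0.667 = 0.09695 × 6.088 = 0.5902 μm
  Mass loss = 0.5902 μm × 8.96 g/cm³ = 5.288 g·m⁻²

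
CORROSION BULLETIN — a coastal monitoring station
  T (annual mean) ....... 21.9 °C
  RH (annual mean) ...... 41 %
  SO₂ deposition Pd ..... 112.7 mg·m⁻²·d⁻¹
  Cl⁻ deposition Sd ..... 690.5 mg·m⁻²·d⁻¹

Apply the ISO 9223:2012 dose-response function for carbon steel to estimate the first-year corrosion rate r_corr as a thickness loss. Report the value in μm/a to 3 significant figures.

carbon steel: temperature factor f = -0.054·(11.9) = -0.6426
  Pd branch = 1.77·Pd^0.52·e^(0.02·RH+f) = 24.66 μm/a
  Cl⁻ term: 0.102·690.5^0.62·exp(0.033·41+0.04·21.9) = 54.57
  sum: 24.66 + 54.57 → r_corr = 79.23 μm/a

r_corr = 79.2 μm/a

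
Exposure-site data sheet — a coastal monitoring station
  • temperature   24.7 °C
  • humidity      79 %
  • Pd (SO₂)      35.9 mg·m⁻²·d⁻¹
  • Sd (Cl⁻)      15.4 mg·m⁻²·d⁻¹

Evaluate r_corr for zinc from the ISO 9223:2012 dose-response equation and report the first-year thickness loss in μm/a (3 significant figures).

zinc: f(T) = -0.071·(T−10) [T>10 °C] = -1.0437
  SO₂ term: 0.0129·35.9^0.44·exp(0.046·79-1.0437) = 0.8314
  Cl⁻ term: 0.0175·15.4^0.57·exp(0.008·79+0.085·24.7) = 1.277
  r_corr = 0.8314 + 1.277 = 2.108 μm/a

r_corr = 2.11 μm/a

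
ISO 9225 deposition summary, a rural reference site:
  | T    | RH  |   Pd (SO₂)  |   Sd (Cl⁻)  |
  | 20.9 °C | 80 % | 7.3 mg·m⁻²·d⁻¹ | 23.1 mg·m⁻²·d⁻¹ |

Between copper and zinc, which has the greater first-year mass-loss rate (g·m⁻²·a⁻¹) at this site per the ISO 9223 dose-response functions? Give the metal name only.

copper: temperature factor f = -0.080·(10.9) = -0.8720
  SO₂ term: 0.0053·7.3^0.26·exp(0.059·80-0.8720) = 0.4168
  Sd branch = 0.01025·Sd^0.27·e^(0.036·RH+0.049·T) = 1.187 μm/a
  sum: 0.4168 + 1.187 → r_corr = 1.604 μm/a
  mass loss = 1.604 μm/a × 8.96 g/cm³ = 14.37 g·m⁻²·a⁻¹
zinc: T>10 °C ⇒ hinge -0.071·(20.9−10) = -0.7739
  SO₂ term: 0.0129·7.3^0.44·exp(0.046·80-0.7739) = 0.5657
  Cl⁻ term: 0.0175·23.1^0.57·exp(0.008·80+0.085·20.9) = 1.174
  r_corr = 0.5657 + 1.174 = 1.74 μm/a
  mass loss = 1.74 μm/a × 7.14 g/cm³ = 12.42 g·m⁻²·a⁻¹
Ordering by g·m⁻²·a⁻¹: copper (14.4) > zinc (12.4)

copper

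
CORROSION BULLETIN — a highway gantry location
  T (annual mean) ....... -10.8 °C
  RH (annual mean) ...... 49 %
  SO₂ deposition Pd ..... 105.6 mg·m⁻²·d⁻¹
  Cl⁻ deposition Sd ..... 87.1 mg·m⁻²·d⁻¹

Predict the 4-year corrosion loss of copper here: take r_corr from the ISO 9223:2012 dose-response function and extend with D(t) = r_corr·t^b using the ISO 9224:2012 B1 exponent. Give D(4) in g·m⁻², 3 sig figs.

D(4) = 3.19 g·m⁻²

copper: temperature factor f = +0.126·(-20.8) = -2.6208
  sulphur-dioxide contribution → 0.02332 μm/a
  chloride contribution → 0.1177 μm/a
  ⇒ r_corr(copper) = 0.141 μm/a
ISO 9224: D(t) = r_corr · t^b with b = 0.667 (copper, B1)
  D(4) = 0.141 × 4^0.667 = 0.141 × 2.521 = 0.3555 μm
  Mass loss = 0.3555 μm × 8.96 g/cm³ = 3.186 g·m⁻²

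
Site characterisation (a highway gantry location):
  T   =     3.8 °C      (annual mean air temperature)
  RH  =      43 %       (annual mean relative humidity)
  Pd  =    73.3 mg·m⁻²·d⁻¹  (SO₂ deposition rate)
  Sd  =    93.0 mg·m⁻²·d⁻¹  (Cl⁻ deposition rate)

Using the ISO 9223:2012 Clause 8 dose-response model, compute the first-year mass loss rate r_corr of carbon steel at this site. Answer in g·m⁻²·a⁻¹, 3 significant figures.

r_corr = 185 g·m⁻²·a⁻¹

carbon steel: f(T) = +0.150·(T−10) [T≤10 °C] = -0.9300
  SO₂ term: 1.77·73.3^0.52·exp(0.02·43-0.9300) = 15.4
  Sd branch = 0.102·Sd^0.62·e^(0.033·RH+0.04·T) = 8.153 μm/a
  r_corr = 15.4 + 8.153 = 23.55 μm/a
Convert to mass loss: 23.55 μm/a × 7.85 g/cm³ = 184.9 g·m⁻²·a⁻¹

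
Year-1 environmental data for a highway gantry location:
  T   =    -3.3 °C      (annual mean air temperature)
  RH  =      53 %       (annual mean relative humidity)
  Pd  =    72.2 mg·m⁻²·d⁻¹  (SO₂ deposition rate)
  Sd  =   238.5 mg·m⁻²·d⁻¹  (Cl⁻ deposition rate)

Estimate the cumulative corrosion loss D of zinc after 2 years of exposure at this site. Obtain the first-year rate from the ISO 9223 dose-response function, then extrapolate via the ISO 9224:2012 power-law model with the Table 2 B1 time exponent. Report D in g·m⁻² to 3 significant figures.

zinc: f(T) = +0.038·(T−10) [T≤10 °C] = -0.5054
  Pd branch = 0.0129·Pd^0.44·e^(0.046·RH+f) = 0.5857 μm/a
  Cl⁻ term: 0.0175·238.5^0.57·exp(0.008·53+0.085·-3.3) = 0.4576
  r_corr = 0.5857 + 0.4576 = 1.043 μm/a
ISO 9224: D(t) = r_corr · t^b with b = 0.813 (zinc, B1)
  D(2) = 1.043 × 2^0.813 = 1.043 × 1.757 = 1.833 μm
  Mass loss = 1.833 μm × 7.14 g/cm³ = 13.09 g·m⁻²

D(2) = 13.1 g·m⁻²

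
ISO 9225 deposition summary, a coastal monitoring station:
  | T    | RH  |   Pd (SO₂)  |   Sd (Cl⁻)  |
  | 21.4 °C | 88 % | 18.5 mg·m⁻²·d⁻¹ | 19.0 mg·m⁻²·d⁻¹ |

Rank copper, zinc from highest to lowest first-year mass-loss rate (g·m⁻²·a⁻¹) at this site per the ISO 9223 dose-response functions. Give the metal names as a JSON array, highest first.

["copper", "zinc"]

copper: f(T) = -0.080·(T−10) [T>10 °C] = -0.9120
  sulphur-dioxide contribution → 0.8176 μm/a
  chloride contribution → 1.539 μm/a
  ⇒ r_corr(copper) = 2.357 μm/a
  mass loss = 2.357 μm/a × 8.96 g/cm³ = 21.11 g·m⁻²·a⁻¹
zinc: T>10 °C ⇒ hinge -0.071·(21.4−10) = -0.8094
  sulphur-dioxide contribution → 1.188 μm/a
  chloride contribution → 1.169 μm/a
  total first-year rate 2.356 μm/a
  mass loss = 2.356 μm/a × 7.14 g/cm³ = 16.82 g·m⁻²·a⁻¹
Ordering by g·m⁻²·a⁻¹: copper (21.1) > zinc (16.8)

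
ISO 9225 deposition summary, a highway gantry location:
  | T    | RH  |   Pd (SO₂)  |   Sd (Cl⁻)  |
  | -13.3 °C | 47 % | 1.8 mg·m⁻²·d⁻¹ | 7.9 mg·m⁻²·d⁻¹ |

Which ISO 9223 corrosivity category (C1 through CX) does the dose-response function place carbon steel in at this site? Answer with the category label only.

C1

carbon steel: T≤10 °C ⇒ hinge +0.150·(-13.3−10) = -3.4950
  SO₂ term: 1.77·1.8^0.52·exp(0.02·47-3.4950) = 0.1867
  Sd branch = 0.102·Sd^0.62·e^(0.033·RH+0.04·T) = 1.018 μm/a
  r_corr = 0.1867 + 1.018 = 1.205 μm/a
1.2 μm/a falls in (0, 1.3] for carbon steel → category C1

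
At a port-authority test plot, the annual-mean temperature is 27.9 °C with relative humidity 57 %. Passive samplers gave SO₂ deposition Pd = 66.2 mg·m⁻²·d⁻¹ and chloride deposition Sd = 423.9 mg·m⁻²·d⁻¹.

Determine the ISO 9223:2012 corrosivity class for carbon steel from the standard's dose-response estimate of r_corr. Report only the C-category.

carbon steel: f(T) = -0.054·(T−10) [T>10 °C] = -0.9666
  SO₂ term: 1.77·66.2^0.52·exp(0.02·57-0.9666) = 18.63
  Cl⁻ term: 0.102·423.9^0.62·exp(0.033·57+0.04·27.9) = 86.91
  sum: 18.63 + 86.91 → r_corr = 105.5 μm/a
ISO 9223 Table 2 (carbon steel): 80 < 106 ≤ 200 μm/a ⇒ C5

C5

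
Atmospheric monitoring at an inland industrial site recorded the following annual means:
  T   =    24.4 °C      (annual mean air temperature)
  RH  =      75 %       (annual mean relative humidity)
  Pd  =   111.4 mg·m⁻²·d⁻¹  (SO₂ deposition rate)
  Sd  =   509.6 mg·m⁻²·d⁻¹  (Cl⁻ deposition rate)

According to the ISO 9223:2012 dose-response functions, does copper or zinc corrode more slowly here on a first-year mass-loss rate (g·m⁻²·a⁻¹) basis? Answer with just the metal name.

copper

copper: T>10 °C ⇒ hinge -0.080·(24.4−10) = -1.1520
  Pd branch = 0.0053·Pd^0.26·e^(0.059·RH+f) = 0.4763 μm/a
  Sd branch = 0.01025·Sd^0.27·e^(0.036·RH+0.049·T) = 2.713 μm/a
  r_corr = 0.4763 + 2.713 = 3.19 μm/a
  mass loss = 3.19 μm/a × 8.96 g/cm³ = 28.58 g·m⁻²·a⁻¹
zinc: T>10 °C ⇒ hinge -0.071·(24.4−10) = -1.0224
  SO₂ term: 0.0129·111.4^0.44·exp(0.046·75-1.0224) = 1.163
  Sd branch = 0.0175·Sd^0.57·e^(0.008·RH+0.085·T) = 8.861 μm/a
  sum: 1.163 + 8.861 → r_corr = 10.02 μm/a
  mass loss = 10.02 μm/a × 7.14 g/cm³ = 71.57 g·m⁻²·a⁻¹
Ordering by g·m⁻²·a⁻¹: zinc (71.6) > copper (28.6)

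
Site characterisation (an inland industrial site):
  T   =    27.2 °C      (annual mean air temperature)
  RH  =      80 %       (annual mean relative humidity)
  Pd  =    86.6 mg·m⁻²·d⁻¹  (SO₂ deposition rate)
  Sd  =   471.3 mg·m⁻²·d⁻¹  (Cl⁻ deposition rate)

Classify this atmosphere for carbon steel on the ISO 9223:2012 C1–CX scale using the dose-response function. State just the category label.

CX

carbon steel: T>10 °C ⇒ hinge -0.054·(27.2−10) = -0.9288
  SO₂ term: 1.77·86.6^0.52·exp(0.02·80-0.9288) = 35.24
  Sd branch = 0.102·Sd^0.62·e^(0.033·RH+0.04·T) = 192.8 μm/a
  r_corr = 35.24 + 192.8 = 228 μm/a
ISO 9223 Table 2 (carbon steel): 200 < 228 ≤ 700 μm/a ⇒ CX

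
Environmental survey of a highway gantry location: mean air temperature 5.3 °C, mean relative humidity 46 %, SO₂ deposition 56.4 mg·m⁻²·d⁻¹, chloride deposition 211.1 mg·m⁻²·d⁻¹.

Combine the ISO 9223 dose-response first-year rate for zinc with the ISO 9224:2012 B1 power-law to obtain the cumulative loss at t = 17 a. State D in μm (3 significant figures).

zinc: temperature factor f = +0.038·(-4.7) = -0.1786
  sulphur-dioxide contribution → 0.5279 μm/a
  chloride contribution → 0.8384 μm/a
  ⇒ r_corr(zinc) = 1.366 μm/a
ISO 9224: D(t) = r_corr · t^b with b = 0.813 (zinc, B1)
  D(17) = 1.366 × 17^0.813 = 1.366 × 10.01 = 13.67 μm

D(17) = 13.7 μm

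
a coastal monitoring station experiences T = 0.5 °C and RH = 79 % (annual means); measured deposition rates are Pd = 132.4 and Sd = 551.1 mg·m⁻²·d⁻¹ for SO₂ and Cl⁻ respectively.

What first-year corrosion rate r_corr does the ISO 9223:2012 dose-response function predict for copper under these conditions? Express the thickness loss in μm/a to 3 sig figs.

r_corr = 1.60 μm/a

copper: T≤10 °C ⇒ hinge +0.126·(0.5−10) = -1.1970
  sulphur-dioxide contribution → 0.6031 μm/a
  chloride contribution → 0.9923 μm/a
  ⇒ r_corr(copper) = 1.595 μm/a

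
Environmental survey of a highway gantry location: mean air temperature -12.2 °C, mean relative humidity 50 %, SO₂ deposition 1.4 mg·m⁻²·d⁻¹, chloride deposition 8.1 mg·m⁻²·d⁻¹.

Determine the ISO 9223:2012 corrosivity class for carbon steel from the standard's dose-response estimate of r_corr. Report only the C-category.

C2

carbon steel: T≤10 °C ⇒ hinge +0.150·(-12.2−10) = -3.3300
  Pd branch = 1.77·Pd^0.52·e^(0.02·RH+f) = 0.2051 μm/a
  Sd branch = 0.102·Sd^0.62·e^(0.033·RH+0.04·T) = 1.193 μm/a
  sum: 0.2051 + 1.193 → r_corr = 1.398 μm/a
Category bounds: 1.3…25 μm/a bracket r_corr ⇒ C2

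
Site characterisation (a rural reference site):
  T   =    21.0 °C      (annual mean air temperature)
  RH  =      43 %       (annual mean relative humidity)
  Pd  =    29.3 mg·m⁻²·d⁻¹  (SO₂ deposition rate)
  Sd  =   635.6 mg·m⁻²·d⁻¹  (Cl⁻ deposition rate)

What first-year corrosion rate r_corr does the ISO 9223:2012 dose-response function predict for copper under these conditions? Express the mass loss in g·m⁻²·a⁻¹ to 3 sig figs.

r_corr = 7.50 g·m⁻²·a⁻¹

copper: temperature factor f = -0.080·(11.0) = -0.8800
  sulphur-dioxide contribution → 0.06688 μm/a
  chloride contribution → 0.7705 μm/a
  total first-year rate 0.8374 μm/a
Convert to mass loss: 0.8374 μm/a × 8.96 g/cm³ = 7.503 g·m⁻²·a⁻¹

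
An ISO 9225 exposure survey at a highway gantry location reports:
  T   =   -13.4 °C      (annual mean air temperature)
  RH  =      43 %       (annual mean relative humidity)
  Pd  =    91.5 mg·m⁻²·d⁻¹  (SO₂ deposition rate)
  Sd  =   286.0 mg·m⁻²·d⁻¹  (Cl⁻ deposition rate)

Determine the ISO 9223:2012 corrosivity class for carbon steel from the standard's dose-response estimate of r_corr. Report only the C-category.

C2

carbon steel: T≤10 °C ⇒ hinge +0.150·(-13.4−10) = -3.5100
  SO₂ term: 1.77·91.5^0.52·exp(0.02·43-3.5100) = 1.309
  Sd branch = 0.102·Sd^0.62·e^(0.033·RH+0.04·T) = 8.223 μm/a
  r_corr = 1.309 + 8.223 = 9.532 μm/a
Category bounds: 1.3…25 μm/a bracket r_corr ⇒ C2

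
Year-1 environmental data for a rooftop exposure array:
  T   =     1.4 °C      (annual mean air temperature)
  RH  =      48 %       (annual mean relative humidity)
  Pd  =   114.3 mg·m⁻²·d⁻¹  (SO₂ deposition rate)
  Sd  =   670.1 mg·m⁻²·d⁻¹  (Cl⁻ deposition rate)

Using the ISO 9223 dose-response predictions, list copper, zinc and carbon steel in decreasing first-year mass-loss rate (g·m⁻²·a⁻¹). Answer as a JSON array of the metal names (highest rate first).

["carbon steel", "zinc", "copper"]

copper: f(T) = +0.126·(T−10) [T≤10 °C] = -1.0836
  SO₂ term: 0.0053·114.3^0.26·exp(0.059·48-1.0836) = 0.1044
  Cl⁻ term: 0.01025·670.1^0.27·exp(0.036·48+0.049·1.4) = 0.3581
  r_corr = 0.1044 + 0.3581 = 0.4625 μm/a
  mass loss = 0.4625 μm/a × 8.96 g/cm³ = 4.144 g·m⁻²·a⁻¹
zinc: T≤10 °C ⇒ hinge +0.038·(1.4−10) = -0.3268
  Pd branch = 0.0129·Pd^0.44·e^(0.046·RH+f) = 0.681 μm/a
  Cl⁻ term: 0.0175·670.1^0.57·exp(0.008·48+0.085·1.4) = 1.181
  r_corr = 0.681 + 1.181 = 1.862 μm/a
  mass loss = 1.862 μm/a × 7.14 g/cm³ = 13.3 g·m⁻²·a⁻¹
carbon steel: f(T) = +0.150·(T−10) [T≤10 °C] = -1.2900
  Pd branch = 1.77·Pd^0.52·e^(0.02·RH+f) = 14.96 μm/a
  Sd branch = 0.102·Sd^0.62·e^(0.033·RH+0.04·T) = 29.72 μm/a
  r_corr = 14.96 + 29.72 = 44.68 μm/a
  mass loss = 44.68 μm/a × 7.85 g/cm³ = 350.7 g·m⁻²·a⁻¹
Ordering by g·m⁻²·a⁻¹: carbon steel (351) > zinc (13.3) > copper (4.14)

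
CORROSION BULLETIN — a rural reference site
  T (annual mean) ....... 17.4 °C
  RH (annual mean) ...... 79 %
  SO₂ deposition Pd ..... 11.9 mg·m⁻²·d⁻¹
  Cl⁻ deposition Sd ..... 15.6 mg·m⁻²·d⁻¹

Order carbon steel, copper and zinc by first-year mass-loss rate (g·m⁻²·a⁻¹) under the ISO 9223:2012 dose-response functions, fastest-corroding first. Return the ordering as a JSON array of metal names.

carbon steel: f(T) = -0.054·(T−10) [T>10 °C] = -0.3996
  SO₂ term: 1.77·11.9^0.52·exp(0.02·79-0.3996) = 20.89
  Cl⁻ term: 0.102·15.6^0.62·exp(0.033·79+0.04·17.4) = 15.23
  sum: 20.89 + 15.23 → r_corr = 36.12 μm/a
  mass loss = 36.12 μm/a × 7.85 g/cm³ = 283.6 g·m⁻²·a⁻¹
copper: f(T) = -0.080·(T−10) [T>10 °C] = -0.5920
  SO₂ term: 0.0053·11.9^0.26·exp(0.059·79-0.5920) = 0.5903
  Cl⁻ term: 0.01025·15.6^0.27·exp(0.036·79+0.049·17.4) = 0.8675
  sum: 0.5903 + 0.8675 → r_corr = 1.458 μm/a
  mass loss = 1.458 μm/a × 8.96 g/cm³ = 13.06 g·m⁻²·a⁻¹
zinc: temperature factor f = -0.071·(7.4) = -0.5254
  SO₂ term: 0.0129·11.9^0.44·exp(0.046·79-0.5254) = 0.8588
  Cl⁻ term: 0.0175·15.6^0.57·exp(0.008·79+0.085·17.4) = 0.6917
  r_corr = 0.8588 + 0.6917 = 1.55 μm/a
  mass loss = 1.55 μm/a × 7.14 g/cm³ = 11.07 g·m⁻²·a⁻¹
Ordering by g·m⁻²·a⁻¹: carbon steel (284) > copper (13.1) > zinc (11.1)

["carbon steel", "copper", "zinc"]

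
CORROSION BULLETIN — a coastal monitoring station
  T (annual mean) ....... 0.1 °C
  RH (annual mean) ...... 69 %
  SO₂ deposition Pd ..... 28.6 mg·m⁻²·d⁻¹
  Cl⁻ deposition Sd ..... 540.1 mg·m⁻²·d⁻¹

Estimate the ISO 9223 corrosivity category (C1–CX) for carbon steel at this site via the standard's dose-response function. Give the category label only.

C4

carbon steel: f(T) = +0.150·(T−10) [T≤10 °C] = -1.4850
  sulphur-dioxide contribution → 9.113 μm/a
  chloride contribution → 49.36 μm/a
  total first-year rate 58.47 μm/a
ISO 9223 Table 2 (carbon steel): 50 < 58.5 ≤ 80 μm/a ⇒ C4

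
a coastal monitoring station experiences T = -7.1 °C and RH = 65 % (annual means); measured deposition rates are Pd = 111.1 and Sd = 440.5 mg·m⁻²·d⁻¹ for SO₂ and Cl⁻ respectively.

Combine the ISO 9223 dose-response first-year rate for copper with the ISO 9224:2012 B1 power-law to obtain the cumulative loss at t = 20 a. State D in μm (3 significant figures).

copper: temperature factor f = +0.126·(-17.1) = -2.1546
  Pd branch = 0.0053·Pd^0.26·e^(0.059·RH+f) = 0.09682 μm/a
  Sd branch = 0.01025·Sd^0.27·e^(0.036·RH+0.049·T) = 0.3888 μm/a
  sum: 0.09682 + 0.3888 → r_corr = 0.4856 μm/a
Power-law: D(20) = r_corr · 20^0.667
  D(20) = 0.4856 × 20^0.667 = 0.4856 × 7.375 = 3.582 μm

D(20) = 3.58 μm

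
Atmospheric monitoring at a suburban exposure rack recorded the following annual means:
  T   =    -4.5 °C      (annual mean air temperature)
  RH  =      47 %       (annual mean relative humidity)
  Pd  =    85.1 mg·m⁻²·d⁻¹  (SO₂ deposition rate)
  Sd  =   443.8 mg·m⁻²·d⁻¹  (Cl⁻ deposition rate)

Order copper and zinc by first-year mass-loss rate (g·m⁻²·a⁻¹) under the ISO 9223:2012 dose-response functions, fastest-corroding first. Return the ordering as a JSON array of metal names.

copper: f(T) = +0.126·(T−10) [T≤10 °C] = -1.8270
  sulphur-dioxide contribution → 0.04334 μm/a
  chloride contribution → 0.2315 μm/a
  total first-year rate 0.2748 μm/a
  mass loss = 0.2748 μm/a × 8.96 g/cm³ = 2.462 g·m⁻²·a⁻¹
zinc: temperature factor f = +0.038·(-14.5) = -0.5510
  sulphur-dioxide contribution → 0.4565 μm/a
  chloride contribution → 0.5612 μm/a
  ⇒ r_corr(zinc) = 1.018 μm/a
  mass loss = 1.018 μm/a × 7.14 g/cm³ = 7.266 g·m⁻²·a⁻¹
Ordering by g·m⁻²·a⁻¹: zinc (7.27) > copper (2.46)

["zinc", "copper"]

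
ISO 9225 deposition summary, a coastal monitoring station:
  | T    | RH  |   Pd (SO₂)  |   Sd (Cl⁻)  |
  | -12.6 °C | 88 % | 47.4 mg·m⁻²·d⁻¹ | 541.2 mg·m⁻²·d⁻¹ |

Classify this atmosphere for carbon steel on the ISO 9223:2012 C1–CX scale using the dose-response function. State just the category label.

carbon steel: temperature factor f = +0.150·(-22.6) = -3.3900
  sulphur-dioxide contribution → 2.579 μm/a
  chloride contribution → 55.67 μm/a
  total first-year rate 58.24 μm/a
Category bounds: 50…80 μm/a bracket r_corr ⇒ C4

C4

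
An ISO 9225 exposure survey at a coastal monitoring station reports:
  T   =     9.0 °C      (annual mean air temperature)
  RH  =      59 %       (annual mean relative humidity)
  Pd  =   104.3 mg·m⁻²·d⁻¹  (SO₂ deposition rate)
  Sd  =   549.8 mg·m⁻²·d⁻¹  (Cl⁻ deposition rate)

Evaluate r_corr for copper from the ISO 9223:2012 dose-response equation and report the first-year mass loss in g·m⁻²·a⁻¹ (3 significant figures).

r_corr = 11.1 g·m⁻²·a⁻¹

copper: T≤10 °C ⇒ hinge +0.126·(9.0−10) = -0.1260
  Pd branch = 0.0053·Pd^0.26·e^(0.059·RH+f) = 0.5083 μm/a
  Sd branch = 0.01025·Sd^0.27·e^(0.036·RH+0.049·T) = 0.7321 μm/a
  sum: 0.5083 + 0.7321 → r_corr = 1.24 μm/a
Convert to mass loss: 1.24 μm/a × 8.96 g/cm³ = 11.11 g·m⁻²·a⁻¹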